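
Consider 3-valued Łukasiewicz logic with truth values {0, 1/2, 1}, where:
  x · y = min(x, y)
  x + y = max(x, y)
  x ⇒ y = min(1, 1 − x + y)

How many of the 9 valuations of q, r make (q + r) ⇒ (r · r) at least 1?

6

q = 0, r = 0 ↦ 1  ≥
q = 0, r = 1/2 ↦ 1  ≥
q = 0, r = 1 ↦ 1  ≥
q = 1/2, r = 0 ↦ 1/2  <
q = 1/2, r = 1/2 ↦ 1  ≥
q = 1/2, r = 1 ↦ 1  ≥
q = 1, r = 0 ↦ 0  <
q = 1, r = 1/2 ↦ 1/2  <
q = 1, r = 1 ↦ 1  ≥
So 6 of the 9 assignments meet the threshold.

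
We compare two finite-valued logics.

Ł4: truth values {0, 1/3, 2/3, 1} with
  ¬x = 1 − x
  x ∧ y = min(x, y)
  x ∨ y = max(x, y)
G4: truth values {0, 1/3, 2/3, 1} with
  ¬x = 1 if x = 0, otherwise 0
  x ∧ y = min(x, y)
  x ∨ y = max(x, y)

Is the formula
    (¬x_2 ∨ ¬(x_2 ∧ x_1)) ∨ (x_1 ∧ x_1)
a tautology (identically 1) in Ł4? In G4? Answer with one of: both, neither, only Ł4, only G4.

In Ł4: at x_1 = 1/3, x_2 = 1/3 the value is 2/3 — not a tautology.
In G4: at x_1 = 1/3, x_2 = 1/3 the value is 1/3 — not a tautology.

neither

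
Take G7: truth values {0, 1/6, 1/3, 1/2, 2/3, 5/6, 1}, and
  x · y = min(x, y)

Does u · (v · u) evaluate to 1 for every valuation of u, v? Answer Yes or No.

No

Counterexample: take u = 0, v = 0.
v · u = 0 · 0 = 0
u · (v · u) = 0 · 0 = 0
This gives 0 ≠ 1.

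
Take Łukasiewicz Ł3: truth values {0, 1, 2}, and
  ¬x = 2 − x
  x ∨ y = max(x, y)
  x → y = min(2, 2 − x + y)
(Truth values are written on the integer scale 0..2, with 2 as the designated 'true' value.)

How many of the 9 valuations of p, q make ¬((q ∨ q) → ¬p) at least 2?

p = 0, q = 0 ↦ 0  <
p = 0, q = 1 ↦ 0  <
p = 0, q = 2 ↦ 0  <
p = 1, q = 0 ↦ 0  <
p = 1, q = 1 ↦ 0  <
p = 1, q = 2 ↦ 1  <
p = 2, q = 0 ↦ 0  <
p = 2, q = 1 ↦ 1  <
p = 2, q = 2 ↦ 2  ≥
So 1 of the 9 assignments meets the threshold.

1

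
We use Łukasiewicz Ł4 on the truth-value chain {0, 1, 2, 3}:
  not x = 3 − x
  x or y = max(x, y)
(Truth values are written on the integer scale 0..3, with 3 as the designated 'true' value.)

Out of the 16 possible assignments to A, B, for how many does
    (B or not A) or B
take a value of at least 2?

A = 0, B = 0 ↦ 3  ≥
A = 0, B = 1 ↦ 3  ≥
A = 0, B = 2 ↦ 3  ≥
A = 0, B = 3 ↦ 3  ≥
A = 1, B = 0 ↦ 2  ≥
A = 1, B = 1 ↦ 2  ≥
A = 1, B = 2 ↦ 2  ≥
A = 1, B = 3 ↦ 3  ≥
A = 2, B = 0 ↦ 1  <
A = 2, B = 1 ↦ 1  <
A = 2, B = 2 ↦ 2  ≥
A = 2, B = 3 ↦ 3  ≥
A = 3, B = 0 ↦ 0  <
A = 3, B = 1 ↦ 1  <
A = 3, B = 2 ↦ 2  ≥
A = 3, B = 3 ↦ 3  ≥
So 12 of the 16 assignments meet the threshold.

12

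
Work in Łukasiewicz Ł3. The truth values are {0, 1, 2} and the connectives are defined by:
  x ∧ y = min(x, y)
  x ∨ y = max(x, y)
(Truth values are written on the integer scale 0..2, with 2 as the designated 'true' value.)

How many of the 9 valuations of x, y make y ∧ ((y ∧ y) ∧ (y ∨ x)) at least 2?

3

x = 0, y = 0 ↦ 0  <
x = 0, y = 1 ↦ 1  <
x = 0, y = 2 ↦ 2  ≥
x = 1, y = 0 ↦ 0  <
x = 1, y = 1 ↦ 1  <
x = 1, y = 2 ↦ 2  ≥
x = 2, y = 0 ↦ 0  <
x = 2, y = 1 ↦ 1  <
x = 2, y = 2 ↦ 2  ≥
So 3 of the 9 assignments meet the threshold.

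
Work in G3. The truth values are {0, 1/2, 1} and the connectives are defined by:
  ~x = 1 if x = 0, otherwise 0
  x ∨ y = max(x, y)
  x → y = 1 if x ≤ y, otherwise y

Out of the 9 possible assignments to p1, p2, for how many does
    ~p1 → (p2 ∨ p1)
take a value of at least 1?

p1 = 0, p2 = 0 ↦ 0  <
p1 = 0, p2 = 1/2 ↦ 1/2  <
p1 = 0, p2 = 1 ↦ 1  ≥
p1 = 1/2, p2 = 0 ↦ 1  ≥
p1 = 1/2, p2 = 1/2 ↦ 1  ≥
p1 = 1/2, p2 = 1 ↦ 1  ≥
p1 = 1, p2 = 0 ↦ 1  ≥
p1 = 1, p2 = 1/2 ↦ 1  ≥
p1 = 1, p2 = 1 ↦ 1  ≥
So 7 of the 9 assignments meet the threshold.

7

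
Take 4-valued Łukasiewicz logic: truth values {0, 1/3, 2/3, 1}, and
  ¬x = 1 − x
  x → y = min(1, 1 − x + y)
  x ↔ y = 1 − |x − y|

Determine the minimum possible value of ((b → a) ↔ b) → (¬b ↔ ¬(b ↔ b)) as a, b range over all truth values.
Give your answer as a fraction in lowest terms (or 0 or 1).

2/3

Take a = 0, b = 1/3:
b → a = 1/3 → 0 = 2/3
(b → a) ↔ b = 2/3 ↔ 1/3 = 2/3
¬b = ¬1/3 = 2/3
b ↔ b = 1/3 ↔ 1/3 = 1
¬(b ↔ b) = ¬1 = 0
¬b ↔ ¬(b ↔ b) = 2/3 ↔ 0 = 1/3
((b → a) ↔ b) → (¬b ↔ ¬(b ↔ b)) = 2/3 → 1/3 = 2/3
No assignment yields a value below 2/3, so this is the minimum.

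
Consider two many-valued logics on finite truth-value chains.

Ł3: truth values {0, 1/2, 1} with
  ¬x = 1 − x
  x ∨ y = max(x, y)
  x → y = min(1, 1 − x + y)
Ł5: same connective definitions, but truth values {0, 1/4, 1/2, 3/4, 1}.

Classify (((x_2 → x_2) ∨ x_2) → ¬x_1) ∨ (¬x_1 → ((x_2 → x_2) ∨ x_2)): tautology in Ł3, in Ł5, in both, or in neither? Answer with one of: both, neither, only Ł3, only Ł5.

In Ł3: every assignment gives 1 — tautology.
In Ł5: every assignment gives 1 — tautology.

both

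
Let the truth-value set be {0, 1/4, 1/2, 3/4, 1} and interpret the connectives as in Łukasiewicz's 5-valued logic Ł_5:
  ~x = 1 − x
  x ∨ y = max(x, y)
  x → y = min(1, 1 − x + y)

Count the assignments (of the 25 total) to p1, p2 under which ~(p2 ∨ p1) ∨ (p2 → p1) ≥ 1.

value 1: 15 assignments (counts)
value 3/4: 4 assignments
value 1/2: 3 assignments
value 1/4: 2 assignments
value 0: 1 assignment
So 15 of the 25 assignments meet the threshold.

15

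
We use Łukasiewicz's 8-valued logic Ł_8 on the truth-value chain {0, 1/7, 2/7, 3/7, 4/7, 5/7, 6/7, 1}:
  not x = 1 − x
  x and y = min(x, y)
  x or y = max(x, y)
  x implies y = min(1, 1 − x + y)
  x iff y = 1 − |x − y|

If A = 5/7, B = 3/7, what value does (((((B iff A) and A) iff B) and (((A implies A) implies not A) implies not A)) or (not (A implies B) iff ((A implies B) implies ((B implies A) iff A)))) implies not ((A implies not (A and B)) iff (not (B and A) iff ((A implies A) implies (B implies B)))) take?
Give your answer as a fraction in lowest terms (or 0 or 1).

4/7

B iff A = 3/7 iff 5/7 = 5/7
(B iff A) and A = 5/7 and 5/7 = 5/7
((B iff A) and A) iff B = 5/7 iff 3/7 = 5/7
A implies A = 5/7 implies 5/7 = 1
not A = not 5/7 = 2/7
(A implies A) implies not A = 1 implies 2/7 = 2/7
not A = not 5/7 = 2/7
((A implies A) implies not A) implies not A = 2/7 implies 2/7 = 1
(((B iff A) and A) iff B) and (((A implies A) implies not A) implies not A) = 5/7 and 1 = 5/7
A implies B = 5/7 implies 3/7 = 5/7
not (A implies B) = not 5/7 = 2/7
A implies B = 5/7 implies 3/7 = 5/7
B implies A = 3/7 implies 5/7 = 1
(B implies A) iff A = 1 iff 5/7 = 5/7
(A implies B) implies ((B implies A) iff A) = 5/7 implies 5/7 = 1
not (A implies B) iff ((A implies B) implies ((B implies A) iff A)) = 2/7 iff 1 = 2/7
((((B iff A) and A) iff B) and (((A implies A) implies not A) implies not A)) or (not (A implies B) iff ((A implies B) implies ((B implies A) iff A))) = 5/7 or 2/7 = 5/7
A and B = 5/7 and 3/7 = 3/7
not (A and B) = not 3/7 = 4/7
A implies not (A and B) = 5/7 implies 4/7 = 6/7
B and A = 3/7 and 5/7 = 3/7
not (B and A) = not 3/7 = 4/7
A implies A = 5/7 implies 5/7 = 1
B implies B = 3/7 implies 3/7 = 1
(A implies A) implies (B implies B) = 1 implies 1 = 1
not (B and A) iff ((A implies A) implies (B implies B)) = 4/7 iff 1 = 4/7
(A implies not (A and B)) iff (not (B and A) iff ((A implies A) implies (B implies B))) = 6/7 iff 4/7 = 5/7
not ((A implies not (A and B)) iff (not (B and A) iff ((A implies A) implies (B implies B)))) = not 5/7 = 2/7
(((((B iff A) and A) iff B) and (((A implies A) implies not A) implies not A)) or (not (A implies B) iff ((A implies B) implies ((B implies A) iff A)))) implies not ((A implies not (A and B)) iff (not (B and A) iff ((A implies A) implies (B implies B)))) = 5/7 implies 2/7 = 4/7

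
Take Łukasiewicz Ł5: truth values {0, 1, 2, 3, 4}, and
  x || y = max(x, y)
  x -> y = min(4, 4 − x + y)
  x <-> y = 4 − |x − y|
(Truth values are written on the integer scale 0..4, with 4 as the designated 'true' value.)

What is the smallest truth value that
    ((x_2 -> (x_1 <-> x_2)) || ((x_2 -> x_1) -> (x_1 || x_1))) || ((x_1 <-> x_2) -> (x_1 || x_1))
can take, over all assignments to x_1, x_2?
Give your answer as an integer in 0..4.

3

Take x_1 = 0, x_2 = 3:
x_1 <-> x_2 = 0 <-> 3 = 1
x_2 -> (x_1 <-> x_2) = 3 -> 1 = 2
x_2 -> x_1 = 3 -> 0 = 1
x_1 || x_1 = 0 || 0 = 0
(x_2 -> x_1) -> (x_1 || x_1) = 1 -> 0 = 3
(x_2 -> (x_1 <-> x_2)) || ((x_2 -> x_1) -> (x_1 || x_1)) = 2 || 3 = 3
x_1 <-> x_2 = 0 <-> 3 = 1
x_1 || x_1 = 0 || 0 = 0
(x_1 <-> x_2) -> (x_1 || x_1) = 1 -> 0 = 3
((x_2 -> (x_1 <-> x_2)) || ((x_2 -> x_1) -> (x_1 || x_1))) || ((x_1 <-> x_2) -> (x_1 || x_1)) = 3 || 3 = 3
No assignment yields a value below 3, so this is the minimum.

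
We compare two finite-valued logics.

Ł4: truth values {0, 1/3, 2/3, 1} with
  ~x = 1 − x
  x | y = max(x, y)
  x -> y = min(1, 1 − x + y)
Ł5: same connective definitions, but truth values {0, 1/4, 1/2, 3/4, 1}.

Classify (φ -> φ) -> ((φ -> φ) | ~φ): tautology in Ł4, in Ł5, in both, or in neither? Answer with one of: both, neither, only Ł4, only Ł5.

In Ł4: every assignment gives 1 — tautology.
In Ł5: every assignment gives 1 — tautology.

both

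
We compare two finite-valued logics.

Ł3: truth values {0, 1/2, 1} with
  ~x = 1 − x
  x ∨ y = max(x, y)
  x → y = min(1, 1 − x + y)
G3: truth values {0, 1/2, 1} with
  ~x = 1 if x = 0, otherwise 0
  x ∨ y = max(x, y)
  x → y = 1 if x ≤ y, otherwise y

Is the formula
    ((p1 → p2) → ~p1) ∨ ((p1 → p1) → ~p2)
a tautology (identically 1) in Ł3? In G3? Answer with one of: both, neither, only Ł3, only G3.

neither

In Ł3: at p1 = 1/2, p2 = 1/2 the value is 1/2 — not a tautology.
In G3: at p1 = 1/2, p2 = 1/2 the value is 0 — not a tautology.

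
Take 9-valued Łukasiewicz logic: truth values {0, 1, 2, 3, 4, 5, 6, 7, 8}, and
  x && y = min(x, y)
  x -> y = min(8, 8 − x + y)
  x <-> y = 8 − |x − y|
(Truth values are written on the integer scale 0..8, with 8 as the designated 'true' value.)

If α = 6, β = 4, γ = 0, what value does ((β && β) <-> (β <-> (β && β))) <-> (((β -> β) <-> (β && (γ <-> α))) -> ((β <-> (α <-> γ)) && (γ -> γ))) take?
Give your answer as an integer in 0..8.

β && β = 4 && 4 = 4
β && β = 4 && 4 = 4
β <-> (β && β) = 4 <-> 4 = 8
(β && β) <-> (β <-> (β && β)) = 4 <-> 8 = 4
β -> β = 4 -> 4 = 8
γ <-> α = 0 <-> 6 = 2
β && (γ <-> α) = 4 && 2 = 2
(β -> β) <-> (β && (γ <-> α)) = 8 <-> 2 = 2
α <-> γ = 6 <-> 0 = 2
β <-> (α <-> γ) = 4 <-> 2 = 6
γ -> γ = 0 -> 0 = 8
(β <-> (α <-> γ)) && (γ -> γ) = 6 && 8 = 6
((β -> β) <-> (β && (γ <-> α))) -> ((β <-> (α <-> γ)) && (γ -> γ)) = 2 -> 6 = 8
((β && β) <-> (β <-> (β && β))) <-> (((β -> β) <-> (β && (γ <-> α))) -> ((β <-> (α <-> γ)) && (γ -> γ))) = 4 <-> 8 = 4

4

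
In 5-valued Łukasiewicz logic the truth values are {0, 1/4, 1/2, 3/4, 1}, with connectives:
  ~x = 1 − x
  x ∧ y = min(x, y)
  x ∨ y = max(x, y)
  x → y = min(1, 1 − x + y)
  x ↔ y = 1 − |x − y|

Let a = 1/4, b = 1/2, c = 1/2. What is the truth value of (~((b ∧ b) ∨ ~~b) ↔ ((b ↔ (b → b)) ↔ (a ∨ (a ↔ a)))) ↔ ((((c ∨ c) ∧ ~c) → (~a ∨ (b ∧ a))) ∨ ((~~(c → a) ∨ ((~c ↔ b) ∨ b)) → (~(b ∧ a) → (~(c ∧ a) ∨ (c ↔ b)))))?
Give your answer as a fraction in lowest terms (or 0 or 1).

1

b ∧ b = 1/2 ∧ 1/2 = 1/2
~b = ~1/2 = 1/2
~~b = ~1/2 = 1/2
(b ∧ b) ∨ ~~b = 1/2 ∨ 1/2 = 1/2
~((b ∧ b) ∨ ~~b) = ~1/2 = 1/2
b → b = 1/2 → 1/2 = 1
b ↔ (b → b) = 1/2 ↔ 1 = 1/2
a ↔ a = 1/4 ↔ 1/4 = 1
a ∨ (a ↔ a) = 1/4 ∨ 1 = 1
(b ↔ (b → b)) ↔ (a ∨ (a ↔ a)) = 1/2 ↔ 1 = 1/2
~((b ∧ b) ∨ ~~b) ↔ ((b ↔ (b → b)) ↔ (a ∨ (a ↔ a))) = 1/2 ↔ 1/2 = 1
c ∨ c = 1/2 ∨ 1/2 = 1/2
~c = ~1/2 = 1/2
(c ∨ c) ∧ ~c = 1/2 ∧ 1/2 = 1/2
~a = ~1/4 = 3/4
b ∧ a = 1/2 ∧ 1/4 = 1/4
~a ∨ (b ∧ a) = 3/4 ∨ 1/4 = 3/4
((c ∨ c) ∧ ~c) → (~a ∨ (b ∧ a)) = 1/2 → 3/4 = 1
c → a = 1/2 → 1/4 = 3/4
~(c → a) = ~3/4 = 1/4
~~(c → a) = ~1/4 = 3/4
~c = ~1/2 = 1/2
~c ↔ b = 1/2 ↔ 1/2 = 1
(~c ↔ b) ∨ b = 1 ∨ 1/2 = 1
~~(c → a) ∨ ((~c ↔ b) ∨ b) = 3/4 ∨ 1 = 1
b ∧ a = 1/2 ∧ 1/4 = 1/4
~(b ∧ a) = ~1/4 = 3/4
c ∧ a = 1/2 ∧ 1/4 = 1/4
~(c ∧ a) = ~1/4 = 3/4
c ↔ b = 1/2 ↔ 1/2 = 1
~(c ∧ a) ∨ (c ↔ b) = 3/4 ∨ 1 = 1
~(b ∧ a) → (~(c ∧ a) ∨ (c ↔ b)) = 3/4 → 1 = 1
(~~(c → a) ∨ ((~c ↔ b) ∨ b)) → (~(b ∧ a) → (~(c ∧ a) ∨ (c ↔ b))) = 1 → 1 = 1
(((c ∨ c) ∧ ~c) → (~a ∨ (b ∧ a))) ∨ ((~~(c → a) ∨ ((~c ↔ b) ∨ b)) → (~(b ∧ a) → (~(c ∧ a) ∨ (c ↔ b)))) = 1 ∨ 1 = 1
(~((b ∧ b) ∨ ~~b) ↔ ((b ↔ (b → b)) ↔ (a ∨ (a ↔ a)))) ↔ ((((c ∨ c) ∧ ~c) → (~a ∨ (b ∧ a))) ∨ ((~~(c → a) ∨ ((~c ↔ b) ∨ b)) → (~(b ∧ a) → (~(c ∧ a) ∨ (c ↔ b))))) = 1 ↔ 1 = 1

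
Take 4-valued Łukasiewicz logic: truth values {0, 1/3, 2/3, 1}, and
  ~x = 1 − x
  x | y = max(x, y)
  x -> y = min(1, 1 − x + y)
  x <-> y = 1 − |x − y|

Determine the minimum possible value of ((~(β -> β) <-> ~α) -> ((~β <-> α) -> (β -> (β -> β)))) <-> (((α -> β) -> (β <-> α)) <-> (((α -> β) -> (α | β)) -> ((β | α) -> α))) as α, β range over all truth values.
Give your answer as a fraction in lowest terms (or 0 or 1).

Take α = 0, β = 1/3:
β -> β = 1/3 -> 1/3 = 1
~(β -> β) = ~1 = 0
~α = ~0 = 1
~(β -> β) <-> ~α = 0 <-> 1 = 0
~β = ~1/3 = 2/3
~β <-> α = 2/3 <-> 0 = 1/3
β -> β = 1/3 -> 1/3 = 1
β -> (β -> β) = 1/3 -> 1 = 1
(~β <-> α) -> (β -> (β -> β)) = 1/3 -> 1 = 1
(~(β -> β) <-> ~α) -> ((~β <-> α) -> (β -> (β -> β))) = 0 -> 1 = 1
α -> β = 0 -> 1/3 = 1
β <-> α = 1/3 <-> 0 = 2/3
(α -> β) -> (β <-> α) = 1 -> 2/3 = 2/3
α -> β = 0 -> 1/3 = 1
α | β = 0 | 1/3 = 1/3
(α -> β) -> (α | β) = 1 -> 1/3 = 1/3
β | α = 1/3 | 0 = 1/3
(β | α) -> α = 1/3 -> 0 = 2/3
((α -> β) -> (α | β)) -> ((β | α) -> α) = 1/3 -> 2/3 = 1
((α -> β) -> (β <-> α)) <-> (((α -> β) -> (α | β)) -> ((β | α) -> α)) = 2/3 <-> 1 = 2/3
((~(β -> β) <-> ~α) -> ((~β <-> α) -> (β -> (β -> β)))) <-> (((α -> β) -> (β <-> α)) <-> (((α -> β) -> (α | β)) -> ((β | α) -> α))) = 1 <-> 2/3 = 2/3
No assignment yields a value below 2/3, so this is the minimum.

2/3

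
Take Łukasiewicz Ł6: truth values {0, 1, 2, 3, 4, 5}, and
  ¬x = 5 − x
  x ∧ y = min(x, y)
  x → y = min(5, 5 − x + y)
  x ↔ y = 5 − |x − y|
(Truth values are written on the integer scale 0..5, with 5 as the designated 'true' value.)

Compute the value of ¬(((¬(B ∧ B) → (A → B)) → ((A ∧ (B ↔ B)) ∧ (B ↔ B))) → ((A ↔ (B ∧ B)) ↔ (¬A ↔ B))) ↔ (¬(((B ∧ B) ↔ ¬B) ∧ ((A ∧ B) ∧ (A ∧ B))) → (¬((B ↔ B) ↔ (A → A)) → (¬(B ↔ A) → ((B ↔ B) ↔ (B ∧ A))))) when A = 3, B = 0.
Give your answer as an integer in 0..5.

B ∧ B = 0 ∧ 0 = 0
¬(B ∧ B) = ¬0 = 5
A → B = 3 → 0 = 2
¬(B ∧ B) → (A → B) = 5 → 2 = 2
B ↔ B = 0 ↔ 0 = 5
A ∧ (B ↔ B) = 3 ∧ 5 = 3
B ↔ B = 0 ↔ 0 = 5
(A ∧ (B ↔ B)) ∧ (B ↔ B) = 3 ∧ 5 = 3
(¬(B ∧ B) → (A → B)) → ((A ∧ (B ↔ B)) ∧ (B ↔ B)) = 2 → 3 = 5
B ∧ B = 0 ∧ 0 = 0
A ↔ (B ∧ B) = 3 ↔ 0 = 2
¬A = ¬3 = 2
¬A ↔ B = 2 ↔ 0 = 3
(A ↔ (B ∧ B)) ↔ (¬A ↔ B) = 2 ↔ 3 = 4
((¬(B ∧ B) → (A → B)) → ((A ∧ (B ↔ B)) ∧ (B ↔ B))) → ((A ↔ (B ∧ B)) ↔ (¬A ↔ B)) = 5 → 4 = 4
¬(((¬(B ∧ B) → (A → B)) → ((A ∧ (B ↔ B)) ∧ (B ↔ B))) → ((A ↔ (B ∧ B)) ↔ (¬A ↔ B))) = ¬4 = 1
B ∧ B = 0 ∧ 0 = 0
¬B = ¬0 = 5
(B ∧ B) ↔ ¬B = 0 ↔ 5 = 0
A ∧ B = 3 ∧ 0 = 0
A ∧ B = 3 ∧ 0 = 0
(A ∧ B) ∧ (A ∧ B) = 0 ∧ 0 = 0
((B ∧ B) ↔ ¬B) ∧ ((A ∧ B) ∧ (A ∧ B)) = 0 ∧ 0 = 0
¬(((B ∧ B) ↔ ¬B) ∧ ((A ∧ B) ∧ (A ∧ B))) = ¬0 = 5
B ↔ B = 0 ↔ 0 = 5
A → A = 3 → 3 = 5
(B ↔ B) ↔ (A → A) = 5 ↔ 5 = 5
¬((B ↔ B) ↔ (A → A)) = ¬5 = 0
B ↔ A = 0 ↔ 3 = 2
¬(B ↔ A) = ¬2 = 3
B ↔ B = 0 ↔ 0 = 5
B ∧ A = 0 ∧ 3 = 0
(B ↔ B) ↔ (B ∧ A) = 5 ↔ 0 = 0
¬(B ↔ A) → ((B ↔ B) ↔ (B ∧ A)) = 3 → 0 = 2
¬((B ↔ B) ↔ (A → A)) → (¬(B ↔ A) → ((B ↔ B) ↔ (B ∧ A))) = 0 → 2 = 5
¬(((B ∧ B) ↔ ¬B) ∧ ((A ∧ B) ∧ (A ∧ B))) → (¬((B ↔ B) ↔ (A → A)) → (¬(B ↔ A) → ((B ↔ B) ↔ (B ∧ A)))) = 5 → 5 = 5
¬(((¬(B ∧ B) → (A → B)) → ((A ∧ (B ↔ B)) ∧ (B ↔ B))) → ((A ↔ (B ∧ B)) ↔ (¬A ↔ B))) ↔ (¬(((B ∧ B) ↔ ¬B) ∧ ((A ∧ B) ∧ (A ∧ B))) → (¬((B ↔ B) ↔ (A → A)) → (¬(B ↔ A) → ((B ↔ B) ↔ (B ∧ A))))) = 1 ↔ 5 = 1

1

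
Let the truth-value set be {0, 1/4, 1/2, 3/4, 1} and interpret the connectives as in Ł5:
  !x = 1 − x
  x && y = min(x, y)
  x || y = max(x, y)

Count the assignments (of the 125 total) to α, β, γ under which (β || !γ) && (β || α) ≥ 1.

value 1: 29 assignments (counts)
value 3/4: 33 assignments
value 1/2: 31 assignments
value 1/4: 23 assignments
value 0: 9 assignments
So 29 of the 125 assignments meet the threshold.

29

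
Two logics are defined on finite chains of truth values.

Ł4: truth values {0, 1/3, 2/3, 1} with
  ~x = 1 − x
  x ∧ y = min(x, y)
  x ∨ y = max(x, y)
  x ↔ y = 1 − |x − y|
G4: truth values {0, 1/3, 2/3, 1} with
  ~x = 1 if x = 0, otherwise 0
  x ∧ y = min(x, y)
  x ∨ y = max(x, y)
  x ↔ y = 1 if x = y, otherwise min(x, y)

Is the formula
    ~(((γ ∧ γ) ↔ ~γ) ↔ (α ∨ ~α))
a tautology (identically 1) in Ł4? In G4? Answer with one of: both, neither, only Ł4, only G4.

only G4

In Ł4: at α = 0, γ = 1/3 the value is 1/3 — not a tautology.
In G4: every assignment gives 1 — tautology.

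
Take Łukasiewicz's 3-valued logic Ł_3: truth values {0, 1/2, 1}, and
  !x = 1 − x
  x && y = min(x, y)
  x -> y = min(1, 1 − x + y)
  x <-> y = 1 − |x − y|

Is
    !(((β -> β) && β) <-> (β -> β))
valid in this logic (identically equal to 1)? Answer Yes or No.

Counterexample: take β = 1/2.
β -> β = 1/2 -> 1/2 = 1
(β -> β) && β = 1 && 1/2 = 1/2
β -> β = 1/2 -> 1/2 = 1
((β -> β) && β) <-> (β -> β) = 1/2 <-> 1 = 1/2
!(((β -> β) && β) <-> (β -> β)) = !1/2 = 1/2
This gives 1/2 ≠ 1.

No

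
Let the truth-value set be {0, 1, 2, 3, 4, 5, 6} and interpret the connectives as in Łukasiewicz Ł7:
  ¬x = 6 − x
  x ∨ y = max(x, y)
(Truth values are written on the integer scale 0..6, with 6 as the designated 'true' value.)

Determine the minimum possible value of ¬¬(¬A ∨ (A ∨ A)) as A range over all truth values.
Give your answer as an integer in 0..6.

Take A = 3:
¬A = ¬3 = 3
A ∨ A = 3 ∨ 3 = 3
¬A ∨ (A ∨ A) = 3 ∨ 3 = 3
¬(¬A ∨ (A ∨ A)) = ¬3 = 3
¬¬(¬A ∨ (A ∨ A)) = ¬3 = 3
No assignment yields a value below 3, so this is the minimum.

3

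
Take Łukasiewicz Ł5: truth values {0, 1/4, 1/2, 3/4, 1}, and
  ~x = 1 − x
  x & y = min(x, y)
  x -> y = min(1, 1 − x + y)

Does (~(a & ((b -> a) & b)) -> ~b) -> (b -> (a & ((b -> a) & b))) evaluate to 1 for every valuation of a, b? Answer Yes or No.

At a = 1/2, b = 3/4, for instance:
b -> a = 3/4 -> 1/2 = 3/4
(b -> a) & b = 3/4 & 3/4 = 3/4
a & ((b -> a) & b) = 1/2 & 3/4 = 1/2
~(a & ((b -> a) & b)) = ~1/2 = 1/2
~b = ~3/4 = 1/4
~(a & ((b -> a) & b)) -> ~b = 1/2 -> 1/4 = 3/4
b -> (a & ((b -> a) & b)) = 3/4 -> 1/2 = 3/4
(~(a & ((b -> a) & b)) -> ~b) -> (b -> (a & ((b -> a) & b))) = 3/4 -> 3/4 = 1
and checking the remaining 24 assignments likewise gives ≥ 1 in every case.

Yes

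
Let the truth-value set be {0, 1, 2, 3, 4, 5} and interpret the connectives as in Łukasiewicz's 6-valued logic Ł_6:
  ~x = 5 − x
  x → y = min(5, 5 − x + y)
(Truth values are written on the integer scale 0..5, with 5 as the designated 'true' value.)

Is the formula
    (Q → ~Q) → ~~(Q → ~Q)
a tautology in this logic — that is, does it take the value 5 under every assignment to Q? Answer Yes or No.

Yes

Q = 0 ↦ 5
Q = 1 ↦ 5
Q = 2 ↦ 5
Q = 3 ↦ 5
Q = 4 ↦ 5
Q = 5 ↦ 5
Every assignment gives a value ≥ 5.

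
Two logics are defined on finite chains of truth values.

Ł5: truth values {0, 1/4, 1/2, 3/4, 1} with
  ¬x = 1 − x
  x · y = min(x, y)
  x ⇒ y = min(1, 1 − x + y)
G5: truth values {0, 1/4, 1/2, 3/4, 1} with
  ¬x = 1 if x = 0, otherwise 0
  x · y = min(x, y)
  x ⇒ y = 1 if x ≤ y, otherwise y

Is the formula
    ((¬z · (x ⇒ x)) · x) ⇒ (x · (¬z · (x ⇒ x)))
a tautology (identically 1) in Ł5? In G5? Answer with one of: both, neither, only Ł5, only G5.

both

In Ł5: every assignment gives 1 — tautology.
In G5: every assignment gives 1 — tautology.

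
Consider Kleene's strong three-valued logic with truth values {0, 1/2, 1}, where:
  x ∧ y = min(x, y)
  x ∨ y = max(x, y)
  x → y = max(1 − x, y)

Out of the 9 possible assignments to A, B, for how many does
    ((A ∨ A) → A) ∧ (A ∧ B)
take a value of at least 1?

1

A = 0, B = 0 ↦ 0  <
A = 0, B = 1/2 ↦ 0  <
A = 0, B = 1 ↦ 0  <
A = 1/2, B = 0 ↦ 0  <
A = 1/2, B = 1/2 ↦ 1/2  <
A = 1/2, B = 1 ↦ 1/2  <
A = 1, B = 0 ↦ 0  <
A = 1, B = 1/2 ↦ 1/2  <
A = 1, B = 1 ↦ 1  ≥
So 1 of the 9 assignments meets the threshold.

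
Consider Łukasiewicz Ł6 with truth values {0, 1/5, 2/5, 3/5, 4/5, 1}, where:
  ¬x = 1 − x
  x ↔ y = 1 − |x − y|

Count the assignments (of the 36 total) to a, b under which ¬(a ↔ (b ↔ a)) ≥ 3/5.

value 1: 2 assignments (counts)
value 4/5: 3 assignments (counts)
value 3/5: 6 assignments (counts)
value 2/5: 7 assignments
value 1/5: 10 assignments
value 0: 8 assignments
So 11 of the 36 assignments meet the threshold.

11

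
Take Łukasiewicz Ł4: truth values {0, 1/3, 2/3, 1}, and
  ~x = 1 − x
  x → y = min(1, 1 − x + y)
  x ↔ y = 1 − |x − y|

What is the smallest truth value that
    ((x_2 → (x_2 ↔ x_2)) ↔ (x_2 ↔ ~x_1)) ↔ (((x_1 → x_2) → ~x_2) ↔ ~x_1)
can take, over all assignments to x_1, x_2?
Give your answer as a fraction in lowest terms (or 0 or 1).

0

Take x_1 = 0, x_2 = 0:
x_2 ↔ x_2 = 0 ↔ 0 = 1
x_2 → (x_2 ↔ x_2) = 0 → 1 = 1
~x_1 = ~0 = 1
x_2 ↔ ~x_1 = 0 ↔ 1 = 0
(x_2 → (x_2 ↔ x_2)) ↔ (x_2 ↔ ~x_1) = 1 ↔ 0 = 0
x_1 → x_2 = 0 → 0 = 1
~x_2 = ~0 = 1
(x_1 → x_2) → ~x_2 = 1 → 1 = 1
~x_1 = ~0 = 1
((x_1 → x_2) → ~x_2) ↔ ~x_1 = 1 ↔ 1 = 1
((x_2 → (x_2 ↔ x_2)) ↔ (x_2 ↔ ~x_1)) ↔ (((x_1 → x_2) → ~x_2) ↔ ~x_1) = 0 ↔ 1 = 0
No assignment yields a value below 0, so this is the minimum.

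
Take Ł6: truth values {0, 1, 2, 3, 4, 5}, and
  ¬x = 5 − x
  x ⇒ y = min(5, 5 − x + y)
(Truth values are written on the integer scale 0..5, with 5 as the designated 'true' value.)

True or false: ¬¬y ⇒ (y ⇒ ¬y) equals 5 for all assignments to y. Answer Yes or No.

No

Counterexample: take y = 4.
¬y = ¬4 = 1
¬¬y = ¬1 = 4
y ⇒ ¬y = 4 ⇒ 1 = 2
¬¬y ⇒ (y ⇒ ¬y) = 4 ⇒ 2 = 3
This gives 3 ≠ 5.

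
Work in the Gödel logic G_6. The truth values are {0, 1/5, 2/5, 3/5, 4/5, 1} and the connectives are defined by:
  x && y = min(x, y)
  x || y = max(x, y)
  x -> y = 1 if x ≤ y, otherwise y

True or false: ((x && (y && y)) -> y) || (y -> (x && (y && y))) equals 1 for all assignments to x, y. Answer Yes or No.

Yes

At x = 0, y = 1/5, for instance:
y && y = 1/5 && 1/5 = 1/5
x && (y && y) = 0 && 1/5 = 0
(x && (y && y)) -> y = 0 -> 1/5 = 1
y -> (x && (y && y)) = 1/5 -> 0 = 0
((x && (y && y)) -> y) || (y -> (x && (y && y))) = 1 || 0 = 1
and checking the remaining 35 assignments likewise gives ≥ 1 in every case.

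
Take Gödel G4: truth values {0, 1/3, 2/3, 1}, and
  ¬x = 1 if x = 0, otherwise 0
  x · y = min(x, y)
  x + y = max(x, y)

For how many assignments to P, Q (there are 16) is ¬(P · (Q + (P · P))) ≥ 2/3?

4

P = 0, Q = 0 ↦ 1  ≥
P = 0, Q = 1/3 ↦ 1  ≥
P = 0, Q = 2/3 ↦ 1  ≥
P = 0, Q = 1 ↦ 1  ≥
P = 1/3, Q = 0 ↦ 0  <
P = 1/3, Q = 1/3 ↦ 0  <
P = 1/3, Q = 2/3 ↦ 0  <
P = 1/3, Q = 1 ↦ 0  <
P = 2/3, Q = 0 ↦ 0  <
P = 2/3, Q = 1/3 ↦ 0  <
P = 2/3, Q = 2/3 ↦ 0  <
P = 2/3, Q = 1 ↦ 0  <
P = 1, Q = 0 ↦ 0  <
P = 1, Q = 1/3 ↦ 0  <
P = 1, Q = 2/3 ↦ 0  <
P = 1, Q = 1 ↦ 0  <
So 4 of the 16 assignments meet the threshold.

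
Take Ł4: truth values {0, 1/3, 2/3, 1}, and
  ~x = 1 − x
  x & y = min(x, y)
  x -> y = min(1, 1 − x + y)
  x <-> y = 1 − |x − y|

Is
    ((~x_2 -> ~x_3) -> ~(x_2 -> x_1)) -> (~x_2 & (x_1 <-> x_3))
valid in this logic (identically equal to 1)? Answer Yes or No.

Counterexample: take x_1 = 0, x_2 = 0, x_3 = 2/3.
~x_2 = ~0 = 1
~x_3 = ~2/3 = 1/3
~x_2 -> ~x_3 = 1 -> 1/3 = 1/3
x_2 -> x_1 = 0 -> 0 = 1
~(x_2 -> x_1) = ~1 = 0
(~x_2 -> ~x_3) -> ~(x_2 -> x_1) = 1/3 -> 0 = 2/3
~x_2 = ~0 = 1
x_1 <-> x_3 = 0 <-> 2/3 = 1/3
~x_2 & (x_1 <-> x_3) = 1 & 1/3 = 1/3
((~x_2 -> ~x_3) -> ~(x_2 -> x_1)) -> (~x_2 & (x_1 <-> x_3)) = 2/3 -> 1/3 = 2/3
This gives 2/3 ≠ 1.

No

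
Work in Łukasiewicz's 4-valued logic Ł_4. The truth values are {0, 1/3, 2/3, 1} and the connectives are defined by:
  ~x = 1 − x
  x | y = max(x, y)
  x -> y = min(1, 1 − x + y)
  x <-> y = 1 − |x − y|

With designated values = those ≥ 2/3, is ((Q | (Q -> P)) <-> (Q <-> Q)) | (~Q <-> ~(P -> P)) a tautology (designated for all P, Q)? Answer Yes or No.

Yes

P = 0, Q = 0 ↦ 1
P = 0, Q = 1/3 ↦ 2/3
P = 0, Q = 2/3 ↦ 2/3
P = 0, Q = 1 ↦ 1
P = 1/3, Q = 0 ↦ 1
P = 1/3, Q = 1/3 ↦ 1
P = 1/3, Q = 2/3 ↦ 2/3
P = 1/3, Q = 1 ↦ 1
P = 2/3, Q = 0 ↦ 1
P = 2/3, Q = 1/3 ↦ 1
P = 2/3, Q = 2/3 ↦ 1
P = 2/3, Q = 1 ↦ 1
P = 1, Q = 0 ↦ 1
P = 1, Q = 1/3 ↦ 1
P = 1, Q = 2/3 ↦ 1
P = 1, Q = 1 ↦ 1
Every assignment gives a value ≥ 2/3.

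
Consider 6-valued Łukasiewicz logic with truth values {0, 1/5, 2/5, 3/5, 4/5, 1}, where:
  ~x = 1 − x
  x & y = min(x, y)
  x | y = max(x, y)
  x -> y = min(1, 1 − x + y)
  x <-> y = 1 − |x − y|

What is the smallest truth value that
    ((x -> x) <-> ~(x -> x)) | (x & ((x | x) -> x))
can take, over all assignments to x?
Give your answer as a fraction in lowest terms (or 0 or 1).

Take x = 0:
x -> x = 0 -> 0 = 1
x -> x = 0 -> 0 = 1
~(x -> x) = ~1 = 0
(x -> x) <-> ~(x -> x) = 1 <-> 0 = 0
x | x = 0 | 0 = 0
(x | x) -> x = 0 -> 0 = 1
x & ((x | x) -> x) = 0 & 1 = 0
((x -> x) <-> ~(x -> x)) | (x & ((x | x) -> x)) = 0 | 0 = 0
No assignment yields a value below 0, so this is the minimum.

0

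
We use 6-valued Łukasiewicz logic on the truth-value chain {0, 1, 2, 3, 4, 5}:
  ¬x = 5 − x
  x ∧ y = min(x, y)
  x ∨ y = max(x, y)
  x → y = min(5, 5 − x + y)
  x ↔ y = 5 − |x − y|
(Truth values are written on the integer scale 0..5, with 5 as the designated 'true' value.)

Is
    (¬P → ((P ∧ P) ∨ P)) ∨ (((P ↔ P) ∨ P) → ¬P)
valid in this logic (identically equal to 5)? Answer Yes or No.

No

Counterexample: take P = 1.
¬P = ¬1 = 4
P ∧ P = 1 ∧ 1 = 1
(P ∧ P) ∨ P = 1 ∨ 1 = 1
¬P → ((P ∧ P) ∨ P) = 4 → 1 = 2
P ↔ P = 1 ↔ 1 = 5
(P ↔ P) ∨ P = 5 ∨ 1 = 5
¬P = ¬1 = 4
((P ↔ P) ∨ P) → ¬P = 5 → 4 = 4
(¬P → ((P ∧ P) ∨ P)) ∨ (((P ↔ P) ∨ P) → ¬P) = 2 ∨ 4 = 4
This gives 4 ≠ 5.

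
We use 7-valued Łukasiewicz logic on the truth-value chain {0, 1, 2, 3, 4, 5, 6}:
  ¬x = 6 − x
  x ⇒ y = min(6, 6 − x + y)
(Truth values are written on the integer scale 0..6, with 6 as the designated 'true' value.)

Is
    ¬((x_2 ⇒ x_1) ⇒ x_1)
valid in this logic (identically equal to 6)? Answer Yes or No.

No

Counterexample: take x_1 = 0, x_2 = 1.
x_2 ⇒ x_1 = 1 ⇒ 0 = 5
(x_2 ⇒ x_1) ⇒ x_1 = 5 ⇒ 0 = 1
¬((x_2 ⇒ x_1) ⇒ x_1) = ¬1 = 5
This gives 5 ≠ 6.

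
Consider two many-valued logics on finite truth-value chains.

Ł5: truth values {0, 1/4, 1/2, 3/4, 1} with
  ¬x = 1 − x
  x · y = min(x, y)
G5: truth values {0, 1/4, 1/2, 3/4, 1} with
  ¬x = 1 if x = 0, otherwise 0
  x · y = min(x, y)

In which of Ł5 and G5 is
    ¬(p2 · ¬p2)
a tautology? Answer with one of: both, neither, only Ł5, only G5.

only G5

In Ł5: at p2 = 1/4 the value is 3/4 — not a tautology.
In G5: every assignment gives 1 — tautology.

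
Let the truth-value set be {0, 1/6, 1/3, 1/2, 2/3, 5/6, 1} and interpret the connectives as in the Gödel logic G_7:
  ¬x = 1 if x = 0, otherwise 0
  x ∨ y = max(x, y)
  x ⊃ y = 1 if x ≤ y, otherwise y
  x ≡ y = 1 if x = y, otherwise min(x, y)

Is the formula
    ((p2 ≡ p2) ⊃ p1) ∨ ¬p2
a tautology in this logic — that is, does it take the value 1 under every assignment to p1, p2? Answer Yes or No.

No

Counterexample: take p1 = 0, p2 = 1/6.
p2 ≡ p2 = 1/6 ≡ 1/6 = 1
(p2 ≡ p2) ⊃ p1 = 1 ⊃ 0 = 0
¬p2 = ¬1/6 = 0
((p2 ≡ p2) ⊃ p1) ∨ ¬p2 = 0 ∨ 0 = 0
This gives 0 ≠ 1.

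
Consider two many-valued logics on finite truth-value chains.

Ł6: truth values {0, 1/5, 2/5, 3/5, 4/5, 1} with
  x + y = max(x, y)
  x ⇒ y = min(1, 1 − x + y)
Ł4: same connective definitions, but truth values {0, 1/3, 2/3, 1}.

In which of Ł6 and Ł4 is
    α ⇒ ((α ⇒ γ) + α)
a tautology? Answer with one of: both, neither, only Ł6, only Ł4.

both

In Ł6: every assignment gives 1 — tautology.
In Ł4: every assignment gives 1 — tautology.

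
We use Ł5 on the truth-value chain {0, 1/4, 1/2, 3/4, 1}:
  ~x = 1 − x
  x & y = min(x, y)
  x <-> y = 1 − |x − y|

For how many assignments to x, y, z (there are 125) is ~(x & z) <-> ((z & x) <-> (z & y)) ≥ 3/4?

value 1: 51 assignments (counts)
value 3/4: 41 assignments (counts)
value 1/2: 22 assignments
value 1/4: 9 assignments
value 0: 2 assignments
So 92 of the 125 assignments meet the threshold.

92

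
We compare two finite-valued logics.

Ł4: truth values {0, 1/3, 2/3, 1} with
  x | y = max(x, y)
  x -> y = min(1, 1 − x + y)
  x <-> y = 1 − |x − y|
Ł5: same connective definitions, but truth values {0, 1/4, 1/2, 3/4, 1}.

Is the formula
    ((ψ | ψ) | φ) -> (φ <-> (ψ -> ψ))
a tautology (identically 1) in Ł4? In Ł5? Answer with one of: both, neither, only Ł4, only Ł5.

neither

In Ł4: at φ = 0, ψ = 1/3 the value is 2/3 — not a tautology.
In Ł5: at φ = 0, ψ = 1/4 the value is 3/4 — not a tautology.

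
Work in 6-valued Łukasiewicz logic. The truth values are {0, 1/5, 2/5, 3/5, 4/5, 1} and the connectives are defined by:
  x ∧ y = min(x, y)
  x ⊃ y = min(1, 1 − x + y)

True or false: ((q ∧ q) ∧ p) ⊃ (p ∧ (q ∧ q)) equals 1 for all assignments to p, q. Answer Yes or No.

At p = 3/5, q = 3/5, for instance:
q ∧ q = 3/5 ∧ 3/5 = 3/5
(q ∧ q) ∧ p = 3/5 ∧ 3/5 = 3/5
p ∧ (q ∧ q) = 3/5 ∧ 3/5 = 3/5
((q ∧ q) ∧ p) ⊃ (p ∧ (q ∧ q)) = 3/5 ⊃ 3/5 = 1
and checking the remaining 35 assignments likewise gives ≥ 1 in every case.

Yes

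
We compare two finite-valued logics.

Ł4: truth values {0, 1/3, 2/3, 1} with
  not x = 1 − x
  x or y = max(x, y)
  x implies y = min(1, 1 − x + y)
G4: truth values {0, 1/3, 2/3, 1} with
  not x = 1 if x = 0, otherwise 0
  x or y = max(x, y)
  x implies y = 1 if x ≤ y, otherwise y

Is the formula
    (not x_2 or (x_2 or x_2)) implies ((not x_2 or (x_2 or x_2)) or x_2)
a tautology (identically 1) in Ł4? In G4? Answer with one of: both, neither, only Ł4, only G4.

In Ł4: every assignment gives 1 — tautology.
In G4: every assignment gives 1 — tautology.

both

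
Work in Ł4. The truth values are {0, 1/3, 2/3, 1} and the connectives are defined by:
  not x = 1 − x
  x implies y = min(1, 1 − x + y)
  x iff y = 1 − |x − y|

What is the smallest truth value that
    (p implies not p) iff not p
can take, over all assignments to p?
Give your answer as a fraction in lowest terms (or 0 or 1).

2/3

Take p = 1/3:
not p = not 1/3 = 2/3
p implies not p = 1/3 implies 2/3 = 1
not p = not 1/3 = 2/3
(p implies not p) iff not p = 1 iff 2/3 = 2/3
No assignment yields a value below 2/3, so this is the minimum.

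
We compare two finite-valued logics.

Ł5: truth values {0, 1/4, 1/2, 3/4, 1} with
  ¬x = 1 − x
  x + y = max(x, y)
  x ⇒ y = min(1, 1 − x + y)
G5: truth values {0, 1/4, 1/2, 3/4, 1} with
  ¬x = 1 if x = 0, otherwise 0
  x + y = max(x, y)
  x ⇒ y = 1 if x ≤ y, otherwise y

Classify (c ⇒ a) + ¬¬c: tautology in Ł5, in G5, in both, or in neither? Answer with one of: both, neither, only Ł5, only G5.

only G5

In Ł5: at a = 0, c = 1/4 the value is 3/4 — not a tautology.
In G5: every assignment gives 1 — tautology.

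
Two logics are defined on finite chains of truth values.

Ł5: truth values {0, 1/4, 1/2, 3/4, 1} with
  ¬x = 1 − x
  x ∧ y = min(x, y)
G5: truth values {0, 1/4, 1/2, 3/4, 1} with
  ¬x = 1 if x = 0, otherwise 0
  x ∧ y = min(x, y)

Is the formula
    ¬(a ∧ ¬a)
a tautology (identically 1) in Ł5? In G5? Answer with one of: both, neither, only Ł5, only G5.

In Ł5: at a = 1/4 the value is 3/4 — not a tautology.
In G5: every assignment gives 1 — tautology.

only G5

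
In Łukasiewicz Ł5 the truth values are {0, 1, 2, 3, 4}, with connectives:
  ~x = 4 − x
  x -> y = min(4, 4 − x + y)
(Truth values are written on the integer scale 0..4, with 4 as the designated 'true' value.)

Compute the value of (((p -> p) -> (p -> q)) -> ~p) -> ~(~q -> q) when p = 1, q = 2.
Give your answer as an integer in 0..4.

p -> p = 1 -> 1 = 4
p -> q = 1 -> 2 = 4
(p -> p) -> (p -> q) = 4 -> 4 = 4
~p = ~1 = 3
((p -> p) -> (p -> q)) -> ~p = 4 -> 3 = 3
~q = ~2 = 2
~q -> q = 2 -> 2 = 4
~(~q -> q) = ~4 = 0
(((p -> p) -> (p -> q)) -> ~p) -> ~(~q -> q) = 3 -> 0 = 1

1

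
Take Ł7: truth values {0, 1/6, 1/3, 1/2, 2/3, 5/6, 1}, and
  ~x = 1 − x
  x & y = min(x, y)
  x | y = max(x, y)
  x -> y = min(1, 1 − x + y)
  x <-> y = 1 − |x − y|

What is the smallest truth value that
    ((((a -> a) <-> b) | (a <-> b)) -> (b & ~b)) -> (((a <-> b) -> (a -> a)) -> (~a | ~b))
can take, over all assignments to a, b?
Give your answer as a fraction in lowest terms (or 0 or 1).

Take a = 1, b = 1/2:
a -> a = 1 -> 1 = 1
(a -> a) <-> b = 1 <-> 1/2 = 1/2
a <-> b = 1 <-> 1/2 = 1/2
((a -> a) <-> b) | (a <-> b) = 1/2 | 1/2 = 1/2
~b = ~1/2 = 1/2
b & ~b = 1/2 & 1/2 = 1/2
(((a -> a) <-> b) | (a <-> b)) -> (b & ~b) = 1/2 -> 1/2 = 1
a <-> b = 1 <-> 1/2 = 1/2
a -> a = 1 -> 1 = 1
(a <-> b) -> (a -> a) = 1/2 -> 1 = 1
~a = ~1 = 0
~b = ~1/2 = 1/2
~a | ~b = 0 | 1/2 = 1/2
((a <-> b) -> (a -> a)) -> (~a | ~b) = 1 -> 1/2 = 1/2
((((a -> a) <-> b) | (a <-> b)) -> (b & ~b)) -> (((a <-> b) -> (a -> a)) -> (~a | ~b)) = 1 -> 1/2 = 1/2
No assignment yields a value below 1/2, so this is the minimum.

1/2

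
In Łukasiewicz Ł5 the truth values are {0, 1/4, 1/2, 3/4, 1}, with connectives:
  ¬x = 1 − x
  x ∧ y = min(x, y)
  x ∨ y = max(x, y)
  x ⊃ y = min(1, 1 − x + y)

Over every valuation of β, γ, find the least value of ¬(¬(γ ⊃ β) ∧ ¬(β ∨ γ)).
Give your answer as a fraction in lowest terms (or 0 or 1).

Take β = 0, γ = 1/2:
γ ⊃ β = 1/2 ⊃ 0 = 1/2
¬(γ ⊃ β) = ¬1/2 = 1/2
β ∨ γ = 0 ∨ 1/2 = 1/2
¬(β ∨ γ) = ¬1/2 = 1/2
¬(γ ⊃ β) ∧ ¬(β ∨ γ) = 1/2 ∧ 1/2 = 1/2
¬(¬(γ ⊃ β) ∧ ¬(β ∨ γ)) = ¬1/2 = 1/2
No assignment yields a value below 1/2, so this is the minimum.

1/2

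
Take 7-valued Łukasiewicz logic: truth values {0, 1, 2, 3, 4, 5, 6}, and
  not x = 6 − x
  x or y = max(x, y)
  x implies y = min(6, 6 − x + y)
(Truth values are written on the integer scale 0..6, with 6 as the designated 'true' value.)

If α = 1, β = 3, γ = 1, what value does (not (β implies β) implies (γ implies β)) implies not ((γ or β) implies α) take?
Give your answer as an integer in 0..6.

β implies β = 3 implies 3 = 6
not (β implies β) = not 6 = 0
γ implies β = 1 implies 3 = 6
not (β implies β) implies (γ implies β) = 0 implies 6 = 6
γ or β = 1 or 3 = 3
(γ or β) implies α = 3 implies 1 = 4
not ((γ or β) implies α) = not 4 = 2
(not (β implies β) implies (γ implies β)) implies not ((γ or β) implies α) = 6 implies 2 = 2

2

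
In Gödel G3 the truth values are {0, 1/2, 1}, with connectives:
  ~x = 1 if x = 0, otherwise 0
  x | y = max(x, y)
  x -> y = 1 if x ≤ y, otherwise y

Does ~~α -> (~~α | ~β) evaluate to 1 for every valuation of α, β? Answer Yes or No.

Yes

α = 0, β = 0 ↦ 1
α = 0, β = 1/2 ↦ 1
α = 0, β = 1 ↦ 1
α = 1/2, β = 0 ↦ 1
α = 1/2, β = 1/2 ↦ 1
α = 1/2, β = 1 ↦ 1
α = 1, β = 0 ↦ 1
α = 1, β = 1/2 ↦ 1
α = 1, β = 1 ↦ 1
Every assignment gives a value ≥ 1.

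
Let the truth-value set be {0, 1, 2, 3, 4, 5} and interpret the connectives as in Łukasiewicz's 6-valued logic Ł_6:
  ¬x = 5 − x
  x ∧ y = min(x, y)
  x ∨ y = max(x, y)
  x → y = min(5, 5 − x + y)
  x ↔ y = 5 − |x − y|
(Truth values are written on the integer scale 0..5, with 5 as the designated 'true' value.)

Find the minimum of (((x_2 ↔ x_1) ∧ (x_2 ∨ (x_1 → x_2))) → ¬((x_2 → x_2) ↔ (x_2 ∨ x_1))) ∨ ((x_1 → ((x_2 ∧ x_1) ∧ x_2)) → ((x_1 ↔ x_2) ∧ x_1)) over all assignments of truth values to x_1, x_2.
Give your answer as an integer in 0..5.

Take x_1 = 2, x_2 = 2:
x_2 ↔ x_1 = 2 ↔ 2 = 5
x_1 → x_2 = 2 → 2 = 5
x_2 ∨ (x_1 → x_2) = 2 ∨ 5 = 5
(x_2 ↔ x_1) ∧ (x_2 ∨ (x_1 → x_2)) = 5 ∧ 5 = 5
x_2 → x_2 = 2 → 2 = 5
x_2 ∨ x_1 = 2 ∨ 2 = 2
(x_2 → x_2) ↔ (x_2 ∨ x_1) = 5 ↔ 2 = 2
¬((x_2 → x_2) ↔ (x_2 ∨ x_1)) = ¬2 = 3
((x_2 ↔ x_1) ∧ (x_2 ∨ (x_1 → x_2))) → ¬((x_2 → x_2) ↔ (x_2 ∨ x_1)) = 5 → 3 = 3
x_2 ∧ x_1 = 2 ∧ 2 = 2
(x_2 ∧ x_1) ∧ x_2 = 2 ∧ 2 = 2
x_1 → ((x_2 ∧ x_1) ∧ x_2) = 2 → 2 = 5
x_1 ↔ x_2 = 2 ↔ 2 = 5
(x_1 ↔ x_2) ∧ x_1 = 5 ∧ 2 = 2
(x_1 → ((x_2 ∧ x_1) ∧ x_2)) → ((x_1 ↔ x_2) ∧ x_1) = 5 → 2 = 2
(((x_2 ↔ x_1) ∧ (x_2 ∨ (x_1 → x_2))) → ¬((x_2 → x_2) ↔ (x_2 ∨ x_1))) ∨ ((x_1 → ((x_2 ∧ x_1) ∧ x_2)) → ((x_1 ↔ x_2) ∧ x_1)) = 3 ∨ 2 = 3
No assignment yields a value below 3, so this is the minimum.

3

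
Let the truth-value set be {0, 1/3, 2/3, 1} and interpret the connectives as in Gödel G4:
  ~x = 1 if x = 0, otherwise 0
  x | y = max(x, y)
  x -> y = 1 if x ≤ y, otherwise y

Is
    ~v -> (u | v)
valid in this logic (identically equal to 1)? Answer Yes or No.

No

Counterexample: take u = 0, v = 0.
~v = ~0 = 1
u | v = 0 | 0 = 0
~v -> (u | v) = 1 -> 0 = 0
This gives 0 ≠ 1.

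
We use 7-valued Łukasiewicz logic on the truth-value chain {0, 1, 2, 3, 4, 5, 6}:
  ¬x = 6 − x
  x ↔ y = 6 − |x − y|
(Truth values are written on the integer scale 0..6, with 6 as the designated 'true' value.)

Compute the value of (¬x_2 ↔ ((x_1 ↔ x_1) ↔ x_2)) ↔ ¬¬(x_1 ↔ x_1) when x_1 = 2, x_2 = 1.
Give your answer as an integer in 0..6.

2

¬x_2 = ¬1 = 5
x_1 ↔ x_1 = 2 ↔ 2 = 6
(x_1 ↔ x_1) ↔ x_2 = 6 ↔ 1 = 1
¬x_2 ↔ ((x_1 ↔ x_1) ↔ x_2) = 5 ↔ 1 = 2
x_1 ↔ x_1 = 2 ↔ 2 = 6
¬(x_1 ↔ x_1) = ¬6 = 0
¬¬(x_1 ↔ x_1) = ¬0 = 6
(¬x_2 ↔ ((x_1 ↔ x_1) ↔ x_2)) ↔ ¬¬(x_1 ↔ x_1) = 2 ↔ 6 = 2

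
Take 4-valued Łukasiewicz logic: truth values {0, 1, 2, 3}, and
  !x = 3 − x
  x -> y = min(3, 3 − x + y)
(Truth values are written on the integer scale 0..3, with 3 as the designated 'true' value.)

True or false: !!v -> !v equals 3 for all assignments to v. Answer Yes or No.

Counterexample: take v = 2.
!v = !2 = 1
!!v = !1 = 2
!v = !2 = 1
!!v -> !v = 2 -> 1 = 2
This gives 2 ≠ 3.

No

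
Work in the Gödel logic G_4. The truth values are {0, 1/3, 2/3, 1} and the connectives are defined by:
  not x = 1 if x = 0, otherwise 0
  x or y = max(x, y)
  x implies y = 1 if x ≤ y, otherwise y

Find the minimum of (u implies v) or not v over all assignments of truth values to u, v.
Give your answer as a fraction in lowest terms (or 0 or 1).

Take u = 2/3, v = 1/3:
u implies v = 2/3 implies 1/3 = 1/3
not v = not 1/3 = 0
(u implies v) or not v = 1/3 or 0 = 1/3
No assignment yields a value below 1/3, so this is the minimum.

1/3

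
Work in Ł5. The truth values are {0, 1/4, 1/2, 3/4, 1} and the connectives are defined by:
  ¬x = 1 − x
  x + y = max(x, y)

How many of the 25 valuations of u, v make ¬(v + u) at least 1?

value 1: 1 assignment (counts)
value 3/4: 3 assignments
value 1/2: 5 assignments
value 1/4: 7 assignments
value 0: 9 assignments
So 1 of the 25 assignments meets the threshold.

1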